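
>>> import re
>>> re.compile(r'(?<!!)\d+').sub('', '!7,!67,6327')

'!7,!6,'

Because the assertion is negative and zero-width, positions next to the forbidden text are skipped.
Matches: at [5:6] → '7'; at [7:11] → '6327'.
Each match is replaced by ''.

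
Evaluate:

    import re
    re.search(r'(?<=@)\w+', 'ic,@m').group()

'm'

The `(?=…)`/`(?<=…)` assertion just peeks at neighbouring text; it doesn't advance the match position.
`search` walks the string left to right and returns the first match it finds.
The match spans [4:5] → 'm'.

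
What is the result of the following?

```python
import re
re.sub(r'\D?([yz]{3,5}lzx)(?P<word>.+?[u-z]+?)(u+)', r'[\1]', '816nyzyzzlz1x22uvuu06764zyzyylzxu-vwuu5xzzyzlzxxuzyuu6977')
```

'816nyzyzzlz1x22uvuu06764[yzyylzx]5[zzyzlzx]6977'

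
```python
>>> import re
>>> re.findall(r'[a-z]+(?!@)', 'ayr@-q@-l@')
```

['ay']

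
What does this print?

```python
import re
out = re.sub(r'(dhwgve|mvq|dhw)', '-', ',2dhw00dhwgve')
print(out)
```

,2-00-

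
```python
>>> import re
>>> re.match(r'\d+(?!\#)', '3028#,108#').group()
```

'302'

The negative lookahead/lookbehind blocks any match where the forbidden context is present.
With `match`, the pattern is implicitly anchored at the beginning.
The match spans [0:3] → '302'.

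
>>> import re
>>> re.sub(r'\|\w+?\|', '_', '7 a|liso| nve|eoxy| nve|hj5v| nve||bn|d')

'7 a_ nve_ nve_ nve|_d'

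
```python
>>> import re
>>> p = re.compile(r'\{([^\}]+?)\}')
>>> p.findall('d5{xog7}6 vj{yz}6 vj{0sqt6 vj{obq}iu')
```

With a single group, `findall` returns only what that group captured — 3 items.

['xog7', 'yz', '0sqt6 vj{obq']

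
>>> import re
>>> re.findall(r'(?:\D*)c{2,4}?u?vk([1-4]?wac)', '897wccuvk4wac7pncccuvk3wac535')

The pattern matches zero or more of a non-digit (non-capturing group); then 2 to 4 of a literal 'c' (lazy), then optionally the literal 'u', then the literal 'vk'; then optionally a character in [1-4], then the literal 'wac' (captured).
Scanning left to right: at [3:13] match 'wccuvk4wac', group 1 = '4wac'; at [14:26] match 'pncccuvk3wac', group 1 = '3wac'.
One capturing group, so `findall` returns just the captured substring from each match — 2 in all.

['4wac', '3wac']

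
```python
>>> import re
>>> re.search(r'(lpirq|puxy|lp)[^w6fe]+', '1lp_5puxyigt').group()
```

`re.search` scans for the first position where the pattern succeeds.
The match spans [1:12] → 'lp_5puxyigt'.
Captured: group 1 = 'lp'.

'lp_5puxyigt'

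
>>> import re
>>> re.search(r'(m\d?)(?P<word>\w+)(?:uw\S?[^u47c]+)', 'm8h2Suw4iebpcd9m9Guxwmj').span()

This matches a literal 'm', then optionally a digit (captured); then one or more of a word character (captured as 'word'); then the literal 'uw', then optionally a non-whitespace character, then one or more of any character except [u47c] (non-capturing group).
Unlike `match`, `search` isn't anchored — it looks for the pattern anywhere in the string.
The match spans [0:12] → 'm8h2Suw4iebp'.
Captured: group 1 = 'm8', group 2 = 'h2S'.

(0, 12)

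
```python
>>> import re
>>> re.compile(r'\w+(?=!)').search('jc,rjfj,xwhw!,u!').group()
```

'xwhw'

Because the assertion is zero-width, the text it checks is not consumed and won't appear in the result.
The match spans [8:12] → 'xwhw'.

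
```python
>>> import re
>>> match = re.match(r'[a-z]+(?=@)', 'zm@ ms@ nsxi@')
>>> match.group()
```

`re.match` only tries the pattern at the start of the string.
The match spans [0:2] → 'zm'.

'zm'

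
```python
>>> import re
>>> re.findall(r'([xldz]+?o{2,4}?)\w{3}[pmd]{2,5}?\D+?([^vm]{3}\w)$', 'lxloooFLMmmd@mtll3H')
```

[('lxlooo', 'll3H')]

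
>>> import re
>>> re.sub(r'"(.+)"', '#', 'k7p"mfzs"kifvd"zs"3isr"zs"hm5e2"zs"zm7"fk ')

'k7p#fk '

Every occurrence is swapped for '#'.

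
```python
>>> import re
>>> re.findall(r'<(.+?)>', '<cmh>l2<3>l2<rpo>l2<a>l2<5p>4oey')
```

['cmh', '3', 'rpo', 'a', '5p']

A `+?`/`*?`/`{m,n}?` starts at its minimum and grows only as far as needed for what follows to match.
Because there's exactly one group, `findall` drops the full match and keeps group 1 from each hit.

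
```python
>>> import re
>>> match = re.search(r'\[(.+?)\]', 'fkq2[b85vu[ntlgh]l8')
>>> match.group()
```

'[b85vu[ntlgh]'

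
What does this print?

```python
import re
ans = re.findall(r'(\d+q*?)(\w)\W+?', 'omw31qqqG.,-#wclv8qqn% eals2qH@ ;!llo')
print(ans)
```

[('31qqq', 'G'), ('8qq', 'n'), ('2q', 'H')]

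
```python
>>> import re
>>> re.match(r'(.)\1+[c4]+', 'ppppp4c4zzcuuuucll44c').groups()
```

A backreference is literal: `\1` must see the identical characters the first group matched.
`re.match` won't scan ahead — the pattern has to work from the very first character.
The match spans [0:8] → 'ppppp4c4'.
Captured: group 1 = 'p'.

('p',)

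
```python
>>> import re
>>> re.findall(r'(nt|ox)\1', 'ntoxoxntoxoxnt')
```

['ox', 'ox']

After group 1 captures some text, `\1` only succeeds where that same text appears again.
Because there's exactly one group, `findall` drops the full match and keeps group 1 from each hit.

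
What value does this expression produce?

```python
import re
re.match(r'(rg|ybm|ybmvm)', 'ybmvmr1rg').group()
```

'ybm'

Alternation isn't longest-match — the leftmost alternative that fits at this position is chosen.
`match` is anchored at position 0; if the pattern doesn't fit there, it returns None.
The match spans [0:3] → 'ybm'.
Captured: group 1 = 'ybm'.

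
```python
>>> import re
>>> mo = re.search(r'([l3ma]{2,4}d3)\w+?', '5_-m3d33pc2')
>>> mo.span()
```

Pattern: 2 to 4 of one of [l3ma], then the literal 'd3' (captured); then one or more of a word character (lazy).
Lazy quantifiers expand one character at a time until the remainder of the pattern can match.
Unlike `match`, `search` isn't anchored — it looks for the pattern anywhere in the string.
The match spans [3:8] → 'm3d33'.
Captured: group 1 = 'm3d3'.

(3, 8)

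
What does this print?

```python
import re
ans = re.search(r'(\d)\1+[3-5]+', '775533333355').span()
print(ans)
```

After group 1 captures some text, `\1` only succeeds where that same text appears again.
The match spans [0:12] → '775533333355'.

(0, 12)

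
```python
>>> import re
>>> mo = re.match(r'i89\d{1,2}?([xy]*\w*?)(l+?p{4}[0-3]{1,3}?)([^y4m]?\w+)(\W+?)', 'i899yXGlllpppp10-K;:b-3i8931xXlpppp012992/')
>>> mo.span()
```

(0, 17)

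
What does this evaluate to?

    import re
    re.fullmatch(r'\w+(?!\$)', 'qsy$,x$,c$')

None

`re.fullmatch` requires the pattern to consume the entire string.
Here the string isn't matched end-to-end, so the call returns None.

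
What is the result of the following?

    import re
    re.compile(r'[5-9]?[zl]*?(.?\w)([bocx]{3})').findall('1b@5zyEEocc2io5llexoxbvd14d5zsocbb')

[('EE', 'occ'), ('le', 'xox'), ('zs', 'ocb')]

This matches optionally a character in [5-9], then zero or more of one of [zl] (lazy); then optionally any character, then a word character (captured); then exactly 3 of one of [bocx] (captured).
`findall` packs the 2 group values into a tuple for every match.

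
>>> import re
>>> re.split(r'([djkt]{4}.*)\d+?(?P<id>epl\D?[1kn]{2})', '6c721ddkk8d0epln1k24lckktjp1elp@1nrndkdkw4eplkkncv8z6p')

['6c721', 'ddkk8d0epln1k24lckktjp1elp@1nrndkdkw', 'eplkkn', 'cv8z6p']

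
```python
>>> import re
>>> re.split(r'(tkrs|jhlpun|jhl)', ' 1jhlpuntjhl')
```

Alternation tries branches left to right and keeps the first one that lets the overall match succeed at that position.
Matches to split on: at [2:8] → 'jhlpun'; at [9:12] → 'jhl'.
Because the pattern has a capturing group, `split` also inserts each captured text between the pieces.

[' 1', 'jhlpun', 't', 'jhl', '']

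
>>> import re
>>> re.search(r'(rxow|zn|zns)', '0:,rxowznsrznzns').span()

(3, 7)

The match spans [3:7] → 'rxow'.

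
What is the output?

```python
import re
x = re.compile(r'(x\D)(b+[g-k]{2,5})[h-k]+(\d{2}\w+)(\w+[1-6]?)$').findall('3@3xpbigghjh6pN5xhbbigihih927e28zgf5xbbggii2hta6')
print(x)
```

[('xh', 'bbigihi', '927e28zgf5xbbggii2hta', '6')]

Multiple groups make `findall` return tuples — one 4-tuple for the one match.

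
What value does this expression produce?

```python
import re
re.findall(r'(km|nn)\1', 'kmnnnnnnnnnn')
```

['nn', 'nn']

After group 1 captures some text, `\1` only succeeds where that same text appears again.
Scanning left to right: at [2:6] match 'nnnn', group 1 = 'nn'; at [6:10] match 'nnnn', group 1 = 'nn'.
`findall` collects group 1 from each match (2 total).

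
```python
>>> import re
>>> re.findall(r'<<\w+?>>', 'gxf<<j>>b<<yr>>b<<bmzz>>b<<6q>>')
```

['<<j>>', '<<yr>>', '<<bmzz>>', '<<6q>>']

With no groups in the pattern, `findall` gives back each whole match — 4 here.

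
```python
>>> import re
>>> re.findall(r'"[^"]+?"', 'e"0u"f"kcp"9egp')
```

['"0u"', '"kcp"']

Since nothing is captured, `findall` lists the 2 matched substrings directly.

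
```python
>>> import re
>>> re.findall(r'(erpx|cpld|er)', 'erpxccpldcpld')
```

['erpx', 'cpld', 'cpld']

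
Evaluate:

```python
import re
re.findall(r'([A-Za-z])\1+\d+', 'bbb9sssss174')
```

`\1` is not a pattern — it's the concrete string captured by group 1, re-applied verbatim.
With a single group, `findall` returns only what that group captured — 2 items.

['b', 's']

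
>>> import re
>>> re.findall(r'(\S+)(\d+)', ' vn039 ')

This matches one or more of a non-whitespace character (captured); then one or more of a digit (captured).
Scanning left to right: at [1:6] match 'vn039', groups = ('vn03', '9').
`findall` packs the 2 group values into a tuple for every match.

[('vn03', '9')]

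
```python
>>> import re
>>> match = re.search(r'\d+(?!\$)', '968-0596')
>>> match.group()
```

A negative assertion filters positions out without eating any characters.
`re.search` scans for the first position where the pattern succeeds.
The match spans [0:3] → '968'.

'968'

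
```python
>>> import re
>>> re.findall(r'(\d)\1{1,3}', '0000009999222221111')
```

['0', '0', '9', '2', '1']

`\1` has to match the exact text group 1 already captured.
Walking the string: at [0:4] match '0000', group 1 = '0'; at [4:6] match '00', group 1 = '0'; at [6:10] match '9999', group 1 = '9'; at [10:14] match '2222', group 1 = '2'; at [15:19] match '1111', group 1 = '1'.
`findall` collects group 1 from each match (5 total).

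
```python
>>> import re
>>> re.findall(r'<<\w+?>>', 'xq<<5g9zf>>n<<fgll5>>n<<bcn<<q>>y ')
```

Matches: at [2:11] → '<<5g9zf>>'; at [12:21] → '<<fgll5>>'; at [27:32] → '<<q>>'.
`findall` yields the raw match text (3 of them) because the pattern has no groups.

['<<5g9zf>>', '<<fgll5>>', '<<q>>']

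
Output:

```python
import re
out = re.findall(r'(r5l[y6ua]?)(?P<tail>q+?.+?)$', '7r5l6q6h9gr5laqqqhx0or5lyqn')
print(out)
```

[('r5l6', 'q6h9gr5laqqqhx0or5lyqn')]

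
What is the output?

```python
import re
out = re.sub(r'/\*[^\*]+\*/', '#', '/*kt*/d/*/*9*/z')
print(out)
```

Each match is replaced by '#'.

#d/*#z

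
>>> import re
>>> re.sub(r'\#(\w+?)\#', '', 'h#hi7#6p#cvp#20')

'h6p20'

Matches: at [1:6] → '#hi7#'; at [8:13] → '#cvp#'.
Each match is replaced by ''.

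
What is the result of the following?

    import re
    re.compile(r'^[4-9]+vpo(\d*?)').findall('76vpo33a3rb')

['']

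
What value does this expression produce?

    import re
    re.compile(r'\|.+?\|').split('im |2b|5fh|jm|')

['im ', '5fh', '']

A `+?`/`*?`/`{m,n}?` starts at its minimum and grows only as far as needed for what follows to match.
Matches to split on: at [3:7] → '|2b|'; at [10:14] → '|jm|'.
Splitting on the pattern gives 3 pieces.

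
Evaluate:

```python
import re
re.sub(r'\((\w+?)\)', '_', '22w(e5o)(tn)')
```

'22w__'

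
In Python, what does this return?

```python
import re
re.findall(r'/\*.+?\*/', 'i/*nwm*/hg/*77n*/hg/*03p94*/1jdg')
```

['/*nwm*/', '/*77n*/', '/*03p94*/']

A non-greedy quantifier consumes as few characters as it can — just enough that the remainder of the pattern still matches from where it stops; whatever follows it matches normally.
Scanning left to right: at [1:8] → '/*nwm*/'; at [10:17] → '/*77n*/'; at [19:28] → '/*03p94*/'.
`findall` yields the raw match text (3 of them) because the pattern has no groups.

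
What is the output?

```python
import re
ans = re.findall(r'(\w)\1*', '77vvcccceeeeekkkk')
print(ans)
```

['7', 'v', 'c', 'e', 'k']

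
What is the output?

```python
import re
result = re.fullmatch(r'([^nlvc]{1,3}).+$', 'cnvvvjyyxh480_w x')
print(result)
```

None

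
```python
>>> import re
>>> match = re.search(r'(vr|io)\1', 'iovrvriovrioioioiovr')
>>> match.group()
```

'vrvr'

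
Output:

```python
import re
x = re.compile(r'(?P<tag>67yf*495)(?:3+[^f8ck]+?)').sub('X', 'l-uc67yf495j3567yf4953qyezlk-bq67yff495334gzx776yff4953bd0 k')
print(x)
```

l-uc67yf495j35Xyezlk-bqXgzx776yff4953bd0 k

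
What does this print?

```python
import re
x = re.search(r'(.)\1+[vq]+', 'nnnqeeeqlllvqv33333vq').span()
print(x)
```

(0, 4)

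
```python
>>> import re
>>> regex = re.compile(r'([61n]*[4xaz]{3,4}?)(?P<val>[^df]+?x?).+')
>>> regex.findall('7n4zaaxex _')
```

[('n4za', 'ax')]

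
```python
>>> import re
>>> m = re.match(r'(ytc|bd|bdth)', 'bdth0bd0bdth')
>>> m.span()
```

(0, 2)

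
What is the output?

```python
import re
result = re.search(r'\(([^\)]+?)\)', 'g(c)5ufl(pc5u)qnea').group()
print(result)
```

Unlike `match`, `search` isn't anchored — it looks for the pattern anywhere in the string.
The match spans [1:4] → '(c)'.
Captured: group 1 = 'c'.

(c)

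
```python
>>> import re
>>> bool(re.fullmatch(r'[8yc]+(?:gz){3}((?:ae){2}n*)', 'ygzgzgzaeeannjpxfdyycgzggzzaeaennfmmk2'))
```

This matches one or more of one of [8yc], then the literal 'gz' repeated 3 times; then the literal 'ae' repeated 2 times, then zero or more of the literal 'n' (captured).
`re.fullmatch` is like wrapping the pattern in `^…$` (in single-line mode).
Here the pattern can't cover the whole string, so the call returns None, and `bool(None)` is False.

False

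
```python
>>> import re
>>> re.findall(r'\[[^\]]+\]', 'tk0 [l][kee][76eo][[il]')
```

['[l]', '[kee]', '[76eo]', '[[il]']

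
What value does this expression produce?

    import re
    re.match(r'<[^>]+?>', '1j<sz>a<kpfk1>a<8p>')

With `match`, the pattern is implicitly anchored at the beginning.
Here position 0 doesn't satisfy it, so the call returns None.

None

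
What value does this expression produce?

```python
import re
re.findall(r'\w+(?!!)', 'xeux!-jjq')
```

A negative assertion filters positions out without eating any characters.
Since nothing is captured, `findall` lists the 2 matched substrings directly.

['xeu', 'jjq']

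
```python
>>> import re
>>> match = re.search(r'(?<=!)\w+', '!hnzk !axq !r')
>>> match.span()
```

(1, 5)

The positive lookaround only admits positions where the adjacent text matches; those characters stay outside the span.
The match spans [1:5] → 'hnzk'.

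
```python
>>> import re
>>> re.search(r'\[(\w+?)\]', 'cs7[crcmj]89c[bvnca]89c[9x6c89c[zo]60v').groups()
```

('crcmj',)

The match spans [3:10] → '[crcmj]'.
Captured: group 1 = 'crcmj'.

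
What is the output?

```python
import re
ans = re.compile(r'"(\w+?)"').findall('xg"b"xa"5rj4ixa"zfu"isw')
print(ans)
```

Because there's exactly one group, `findall` drops the full match and keeps group 1 from each hit.

['b', '5rj4ixa']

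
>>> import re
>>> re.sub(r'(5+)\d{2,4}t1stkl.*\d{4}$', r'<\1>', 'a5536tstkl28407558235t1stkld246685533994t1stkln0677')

Each match is replaced using the text its own group 1 captured.

'a5536tstkl28407<55>'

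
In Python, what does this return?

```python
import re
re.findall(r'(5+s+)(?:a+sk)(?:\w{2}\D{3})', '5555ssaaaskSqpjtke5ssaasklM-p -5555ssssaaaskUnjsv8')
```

['5555ss', '5ss', '5555ssss']

The pattern matches one or more of the literal '5', then one or more of the literal 's' (captured); then one or more of the literal 'a', then the literal 'sk' (non-capturing group); then exactly 2 of a word character, then exactly 3 of a non-digit (non-capturing group).
Matches: at [0:16] match '5555ssaaaskSqpjt', group 1 = '5555ss'; at [18:30] match '5ssaasklM-p ', group 1 = '5ss'; at [31:49] match '5555ssssaaaskUnjsv', group 1 = '5555ssss'.
One capturing group, so `findall` returns just the captured substring from each match — 3 in all.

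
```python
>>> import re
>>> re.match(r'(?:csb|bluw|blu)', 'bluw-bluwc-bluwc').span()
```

Alternation tries branches left to right and keeps the first one that lets the overall match succeed at that position.
`re.match` won't scan ahead — the pattern has to work from the very first character.
The match spans [0:4] → 'bluw'.

(0, 4)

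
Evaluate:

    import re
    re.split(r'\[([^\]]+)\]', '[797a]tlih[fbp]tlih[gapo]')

With a capturing group present, the delimiter's captured portion is kept in the result list.

['', '797a', 'tlih', 'fbp', 'tlih', 'gapo', '']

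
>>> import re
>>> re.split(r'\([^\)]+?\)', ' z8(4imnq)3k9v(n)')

[' z8', '3k9v', '']

Matches to split on: at [3:10] → '(4imnq)'; at [14:17] → '(n)'.
`split` removes every match and returns the 3 fragments in between.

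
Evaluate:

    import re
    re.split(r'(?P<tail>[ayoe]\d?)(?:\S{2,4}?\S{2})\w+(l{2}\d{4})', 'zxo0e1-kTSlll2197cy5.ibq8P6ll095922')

The pattern matches one of [ayoe], then optionally a digit (captured as 'tail'); then 2 to 4 of a non-whitespace character (lazy), then exactly 2 of a non-whitespace character (non-capturing group); then one or more of a word character; then exactly 2 of the literal 'l', then exactly 4 of a digit (captured).
Matches to split on: at [2:17] → 'o0e1-kTSlll2197'; at [18:33] → 'y5.ibq8P6ll0959'.
`re.split` interleaves the captured-group text with the surrounding fragments.

['zx', 'o0', 'll2197', 'c', 'y5', 'll0959', '22']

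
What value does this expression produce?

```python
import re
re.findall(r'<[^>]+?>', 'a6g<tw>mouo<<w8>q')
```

Scanning left to right: at [3:7] → '<tw>'; at [11:16] → '<<w8>'.
No capturing groups, so `findall` returns the 2 full match strings.

['<tw>', '<<w8>']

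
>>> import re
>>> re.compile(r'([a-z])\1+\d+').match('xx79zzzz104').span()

`\1` is not a pattern — it's the concrete string captured by group 1, re-applied verbatim.
With `match`, the pattern is implicitly anchored at the beginning.
The match spans [0:4] → 'xx79'.
Captured: group 1 = 'x'.

(0, 4)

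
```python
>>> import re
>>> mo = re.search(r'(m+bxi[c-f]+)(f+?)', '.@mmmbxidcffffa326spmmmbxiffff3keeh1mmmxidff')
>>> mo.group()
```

The pattern matches one or more of a literal 'm', then the literal 'bxi', then one or more of a character in [c-f] (captured); then one or more of a literal 'f' (lazy) (captured).
Unlike `match`, `search` isn't anchored — it looks for the pattern anywhere in the string.
The match spans [2:14] → 'mmmbxidcffff'.
Captured: group 1 = 'mmmbxidcfff', group 2 = 'f'.

'mmmbxidcffff'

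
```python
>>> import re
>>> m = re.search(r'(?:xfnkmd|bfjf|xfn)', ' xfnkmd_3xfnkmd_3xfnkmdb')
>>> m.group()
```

`|` is ordered: at each position the engine commits to the first alternative that works.
The match spans [1:7] → 'xfnkmd'.

'xfnkmd'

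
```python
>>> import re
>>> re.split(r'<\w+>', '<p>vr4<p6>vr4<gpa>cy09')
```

Matches to split on: at [0:3] → '<p>'; at [6:10] → '<p6>'; at [13:18] → '<gpa>'.
The string is cut at each match, leaving 4 pieces.

['', 'vr4', 'vr4', 'cy09']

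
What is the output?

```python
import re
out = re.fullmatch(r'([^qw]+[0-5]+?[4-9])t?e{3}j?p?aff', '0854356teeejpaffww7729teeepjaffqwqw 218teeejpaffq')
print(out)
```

For `fullmatch`, every character of the input must be accounted for by the pattern.
Here the string isn't matched end-to-end, so the call returns None.

None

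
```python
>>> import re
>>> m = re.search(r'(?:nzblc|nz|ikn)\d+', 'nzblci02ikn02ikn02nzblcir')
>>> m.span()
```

(8, 13)

The match spans [8:13] → 'ikn02'.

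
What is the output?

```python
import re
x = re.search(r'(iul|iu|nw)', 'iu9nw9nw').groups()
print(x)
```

('iu',)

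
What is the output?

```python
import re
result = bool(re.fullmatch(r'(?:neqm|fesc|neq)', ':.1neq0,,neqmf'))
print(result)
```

For `fullmatch`, every character of the input must be accounted for by the pattern.
Here the string isn't matched end-to-end, so the call returns None, and `bool(None)` is False.

False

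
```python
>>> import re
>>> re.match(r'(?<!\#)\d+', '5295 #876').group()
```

The negative lookaround is zero-width — it rules out positions where the adjacent text would match, without consuming anything.
`match` is anchored at position 0; if the pattern doesn't fit there, it returns None.
The match spans [0:4] → '5295'.

'5295'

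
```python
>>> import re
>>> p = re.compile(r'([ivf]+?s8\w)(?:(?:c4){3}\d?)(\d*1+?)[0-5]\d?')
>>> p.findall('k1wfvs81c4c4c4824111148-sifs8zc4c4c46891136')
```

[('fvs81', '241111'), ('ifs8z', '8911')]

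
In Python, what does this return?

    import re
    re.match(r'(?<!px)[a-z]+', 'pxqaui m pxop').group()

`(?!…)`/`(?<!…)` only lets a position through if the neighbouring text does NOT match; no characters are consumed.
`match` is anchored at position 0; if the pattern doesn't fit there, it returns None.
The match spans [0:6] → 'pxqaui'.

'pxqaui'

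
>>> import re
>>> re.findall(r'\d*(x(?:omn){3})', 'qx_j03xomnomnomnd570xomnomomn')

With a single group, `findall` returns only what that group captured — 1 item.

['xomnomnomn']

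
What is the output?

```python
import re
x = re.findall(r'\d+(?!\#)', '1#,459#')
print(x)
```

`(?!…)`/`(?<!…)` only lets a position through if the neighbouring text does NOT match; no characters are consumed.
`findall` yields the raw match text (1 of them) because the pattern has no groups.

['45']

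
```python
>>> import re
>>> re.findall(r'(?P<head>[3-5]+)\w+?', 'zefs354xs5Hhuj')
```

['354', '5']

A non-greedy quantifier consumes as few characters as it can — just enough that the remainder of the pattern still matches from where it stops; whatever follows it matches normally.
Because there's exactly one group, `findall` drops the full match and keeps group 1 from each hit.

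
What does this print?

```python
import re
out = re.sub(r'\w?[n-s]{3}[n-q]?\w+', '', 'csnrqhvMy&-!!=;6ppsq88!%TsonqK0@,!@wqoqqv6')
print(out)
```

&-!!=;!%@,!@

This matches optionally a word character, then exactly 3 of a character in [n-s]; then optionally a character in [n-q], then one or more of a word character.
Matches: at [0:9] → 'csnrqhvMy'; at [15:22] → '6ppsq88'; at [24:31] → 'TsonqK0'; at [35:42] → 'wqoqqv6'.
Each match is replaced by ''.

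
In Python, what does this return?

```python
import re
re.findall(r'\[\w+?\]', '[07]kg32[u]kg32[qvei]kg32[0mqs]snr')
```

['[07]', '[u]', '[qvei]', '[0mqs]']

Since nothing is captured, `findall` lists the 4 matched substrings directly.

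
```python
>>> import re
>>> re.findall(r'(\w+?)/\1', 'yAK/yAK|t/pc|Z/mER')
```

['yAK']

After group 1 captures some text, `\1` only succeeds where that same text appears again.
Scanning left to right: at [0:7] match 'yAK/yAK', group 1 = 'yAK'.
Because there's exactly one group, `findall` drops the full match and keeps group 1 from the one hit.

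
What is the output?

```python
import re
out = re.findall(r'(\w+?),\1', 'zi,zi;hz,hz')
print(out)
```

A backreference is literal: `\1` must see the identical characters the first group matched.
One capturing group, so `findall` returns just the captured substring from each match — 2 in all.

['zi', 'hz']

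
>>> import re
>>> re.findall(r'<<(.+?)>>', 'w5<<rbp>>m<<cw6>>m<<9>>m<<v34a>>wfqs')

With a single group, `findall` returns only what that group captured — 4 items.

['rbp', 'cw6', '9', 'v34a']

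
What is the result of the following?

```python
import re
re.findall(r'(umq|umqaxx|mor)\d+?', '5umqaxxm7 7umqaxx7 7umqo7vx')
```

['umqaxx']

With a single group, `findall` returns only what that group captured — 1 item.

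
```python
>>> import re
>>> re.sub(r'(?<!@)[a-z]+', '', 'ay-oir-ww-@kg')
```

'---@k'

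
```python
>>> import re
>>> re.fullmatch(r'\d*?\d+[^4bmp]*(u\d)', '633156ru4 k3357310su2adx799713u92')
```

For `fullmatch`, every character of the input must be accounted for by the pattern.
Here the string isn't matched end-to-end, so the call returns None.

None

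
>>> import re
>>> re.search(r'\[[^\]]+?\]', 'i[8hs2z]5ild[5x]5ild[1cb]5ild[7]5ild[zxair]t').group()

'[8hs2z]'

Unlike `match`, `search` isn't anchored — it looks for the pattern anywhere in the string.
The match spans [1:8] → '[8hs2z]'.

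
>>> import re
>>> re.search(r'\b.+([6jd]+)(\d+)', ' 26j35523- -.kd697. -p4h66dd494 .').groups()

The match spans [1:31] → '26j35523- -.kd697. -p4h66dd494'.
Captured: group 1 = 'd', group 2 = '494'.

('d', '494')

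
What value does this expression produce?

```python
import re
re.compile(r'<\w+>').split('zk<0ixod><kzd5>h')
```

['zk', '', 'h']

Matches to split on: at [2:9] → '<0ixod>'; at [9:15] → '<kzd5>'.
Each match becomes a cut point; 3 segments remain.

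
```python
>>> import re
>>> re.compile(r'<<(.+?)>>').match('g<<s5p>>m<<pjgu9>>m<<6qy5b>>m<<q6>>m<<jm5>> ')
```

None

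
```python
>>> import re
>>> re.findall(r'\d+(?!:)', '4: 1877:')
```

`(?!…)`/`(?<!…)` only lets a position through if the neighbouring text does NOT match; no characters are consumed.
Scanning left to right: at [3:6] → '187'.
Since nothing is captured, `findall` lists the 1 matched substring directly.

['187']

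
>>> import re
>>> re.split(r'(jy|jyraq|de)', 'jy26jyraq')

Alternation isn't longest-match — the leftmost alternative that fits at this position is chosen.
Matches to split on: at [0:2] → 'jy'; at [4:6] → 'jy'.
With a capturing group present, the delimiter's captured portion is kept in the result list.

['', 'jy', '26', 'jy', 'raq']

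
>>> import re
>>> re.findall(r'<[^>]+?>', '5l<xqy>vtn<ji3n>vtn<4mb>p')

Since nothing is captured, `findall` lists the 3 matched substrings directly.

['<xqy>', '<ji3n>', '<4mb>']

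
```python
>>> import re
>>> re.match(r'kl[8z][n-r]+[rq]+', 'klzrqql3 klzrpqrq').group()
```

'klzrqq'

With `match`, the pattern is implicitly anchored at the beginning.
The match spans [0:6] → 'klzrqq'.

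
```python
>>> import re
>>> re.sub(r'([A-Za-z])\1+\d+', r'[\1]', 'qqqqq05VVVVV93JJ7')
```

'[q][V][J]'

`\1` has to match the exact text group 1 already captured.
Matches: at [0:7] → 'qqqqq05'; at [7:14] → 'VVVVV93'; at [14:17] → 'JJ7'.
`\1` in the replacement pulls in group 1's text for each match.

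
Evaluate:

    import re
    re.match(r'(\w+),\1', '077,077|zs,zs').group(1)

The match spans [0:7] → '077,077'.
Captured: group 1 = '077'.

'077'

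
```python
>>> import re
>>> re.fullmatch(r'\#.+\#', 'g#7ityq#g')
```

`fullmatch` succeeds only if the pattern covers the string from start to end.
Here the pattern can't cover the whole string, so the call returns None.

None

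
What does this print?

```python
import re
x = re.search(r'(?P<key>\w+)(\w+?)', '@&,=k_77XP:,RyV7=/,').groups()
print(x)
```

('k_77X', 'P')

The match spans [4:10] → 'k_77XP'.
Captured: group 1 = 'k_77X', group 2 = 'P'.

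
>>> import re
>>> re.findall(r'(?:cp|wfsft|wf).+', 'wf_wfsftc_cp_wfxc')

['wf_wfsftc_cp_wfxc']

Walking the string: at [0:17] → 'wf_wfsftc_cp_wfxc'.
No capturing groups, so `findall` returns the 1 full match string.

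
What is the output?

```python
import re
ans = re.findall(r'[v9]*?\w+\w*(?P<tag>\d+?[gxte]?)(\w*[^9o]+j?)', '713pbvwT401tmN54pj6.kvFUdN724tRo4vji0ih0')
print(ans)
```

This matches zero or more of one of [v9] (lazy), then one or more of a word character, then zero or more of a word character; then one or more of a digit (lazy), then optionally one of [gxte] (captured as 'tag'); then zero or more of a word character, then one or more of any character except [9o], then optionally a literal 'j' (captured).
Scanning left to right: at [0:31] match '713pbvwT401tmN54pj6.kvFUdN724tR', groups = ('6', '.kvFUdN724tR'); at [31:40] match 'o4vji0ih0', groups = ('0', 'ih0').
Multiple groups make `findall` return tuples — one 2-tuple for each match.

[('6', '.kvFUdN724tR'), ('0', 'ih0')]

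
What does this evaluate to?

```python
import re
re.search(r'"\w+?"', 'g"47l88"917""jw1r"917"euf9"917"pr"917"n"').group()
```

'"47l88"'

`search` walks the string left to right and returns the first match it finds.
The match spans [1:8] → '"47l88"'.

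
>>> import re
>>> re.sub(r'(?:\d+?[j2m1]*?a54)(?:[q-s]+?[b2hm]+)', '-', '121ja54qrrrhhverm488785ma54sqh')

'-verm-'

Pattern: one or more of a digit (lazy), then zero or more of one of [j2m1] (lazy), then the literal 'a54' (non-capturing group); then one or more of a character in [q-s] (lazy), then one or more of one of [b2hm] (non-capturing group).
Matches: at [0:13] → '121ja54qrrrhh'; at [17:30] → '488785ma54sqh'.
`sub` substitutes '-' at each match site.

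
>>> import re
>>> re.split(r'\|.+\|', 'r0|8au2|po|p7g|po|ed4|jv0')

Matches to split on: at [2:22] → '|8au2|po|p7g|po|ed4|'.
Splitting on the pattern gives 2 pieces.

['r0', 'jv0']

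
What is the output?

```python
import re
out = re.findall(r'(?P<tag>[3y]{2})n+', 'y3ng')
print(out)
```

['y3']

This matches exactly 2 of one of [3y] (captured as 'tag'); then one or more of a literal 'n'.
Walking the string: at [0:3] match 'y3n', group 1 = 'y3'.
Because there's exactly one group, `findall` drops the full match and keeps group 1 from the one hit.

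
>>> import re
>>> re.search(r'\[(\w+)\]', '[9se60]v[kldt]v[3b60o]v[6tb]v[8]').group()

`re.search` scans for the first position where the pattern succeeds.
The match spans [0:7] → '[9se60]'.
Captured: group 1 = '9se60'.

'[9se60]'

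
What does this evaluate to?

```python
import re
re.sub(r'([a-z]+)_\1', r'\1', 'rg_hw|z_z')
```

The backreference `\1` re-matches whatever the first group consumed, character for character.
`\1` in the replacement pulls in group 1's text for each match.

'rg_hw|z'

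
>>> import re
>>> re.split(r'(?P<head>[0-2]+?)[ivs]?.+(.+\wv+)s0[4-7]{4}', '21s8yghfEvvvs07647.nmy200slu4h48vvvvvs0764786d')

['', '2', 'vvv', '86d']

A `+?`/`*?`/`{m,n}?` starts at its minimum and grows only as far as needed for what follows to match.
The group in the pattern means `split` returns the separators' captures alongside the pieces.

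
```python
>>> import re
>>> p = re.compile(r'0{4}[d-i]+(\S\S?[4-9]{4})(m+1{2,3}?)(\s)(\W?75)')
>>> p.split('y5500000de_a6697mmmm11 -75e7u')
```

['y550', '_a6697', 'mmmm11', ' ', '-75', 'e7u']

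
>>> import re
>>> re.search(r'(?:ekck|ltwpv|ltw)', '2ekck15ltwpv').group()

'ekck'

Unlike `match`, `search` isn't anchored — it looks for the pattern anywhere in the string.
The match spans [1:5] → 'ekck'.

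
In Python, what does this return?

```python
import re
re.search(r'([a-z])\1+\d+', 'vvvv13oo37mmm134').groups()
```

After group 1 captures some text, `\1` only succeeds where that same text appears again.
`search` walks the string left to right and returns the first match it finds.
The match spans [0:6] → 'vvvv13'.
Captured: group 1 = 'v'.

('v',)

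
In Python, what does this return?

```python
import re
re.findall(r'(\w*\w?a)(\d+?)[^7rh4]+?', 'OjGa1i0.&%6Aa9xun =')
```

[('OjGa', '1'), ('6Aa', '9')]

Pattern: zero or more of a word character, then optionally a word character, then the literal 'a' (captured); then one or more of a digit (lazy) (captured); then one or more of any character except [7rh4] (lazy).
With the lazy modifier that quantifier settles for the fewest repetitions that let the rest of the pattern succeed (the atoms after it are unaffected and can still be greedy).
Walking the string: at [0:6] match 'OjGa1i', groups = ('OjGa', '1'); at [10:15] match '6Aa9x', groups = ('6Aa', '9').
With 2 capturing groups, `findall` returns a 2-tuple per match.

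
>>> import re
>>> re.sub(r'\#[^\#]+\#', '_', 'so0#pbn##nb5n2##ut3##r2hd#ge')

Matches: at [3:8] → '#pbn#'; at [8:15] → '#nb5n2#'; at [15:20] → '#ut3#'; at [20:26] → '#r2hd#'.
`sub` substitutes '_' at each match site.

'so0____ge'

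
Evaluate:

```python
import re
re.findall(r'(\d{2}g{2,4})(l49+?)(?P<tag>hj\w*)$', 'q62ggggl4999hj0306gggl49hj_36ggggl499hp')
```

Pattern: exactly 2 of a digit, then 2 to 4 of a literal 'g' (captured); then the literal 'l4', then one or more of a literal '9' (lazy) (captured); then the literal 'hj', then zero or more of a word character (captured as 'tag'); then anchored at the end.
Multiple groups make `findall` return tuples — one 3-tuple for the one match.

[('62gggg', 'l4999', 'hj0306gggl49hj_36ggggl499hp')]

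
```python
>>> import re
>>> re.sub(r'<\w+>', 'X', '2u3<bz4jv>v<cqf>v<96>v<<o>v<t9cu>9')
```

'2u3XvXvXv<XvX9'

Matches: at [3:10] → '<bz4jv>'; at [11:16] → '<cqf>'; at [17:21] → '<96>'; at [23:26] → '<o>'; at [27:33] → '<t9cu>'.
Every occurrence is swapped for 'X'.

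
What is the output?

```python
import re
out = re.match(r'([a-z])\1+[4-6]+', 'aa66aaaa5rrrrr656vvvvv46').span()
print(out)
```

(0, 4)

`re.match` only tries the pattern at the start of the string.
The match spans [0:4] → 'aa66'.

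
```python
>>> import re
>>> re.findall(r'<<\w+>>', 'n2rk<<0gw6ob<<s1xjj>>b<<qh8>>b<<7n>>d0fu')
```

['<<s1xjj>>', '<<qh8>>', '<<7n>>']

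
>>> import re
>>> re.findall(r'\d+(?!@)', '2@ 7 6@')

The negative lookaround is zero-width — it rules out positions where the adjacent text would match, without consuming anything.
Since nothing is captured, `findall` lists the 1 matched substring directly.

['7']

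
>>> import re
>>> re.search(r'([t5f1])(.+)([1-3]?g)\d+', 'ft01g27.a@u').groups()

('f', 't01', 'g')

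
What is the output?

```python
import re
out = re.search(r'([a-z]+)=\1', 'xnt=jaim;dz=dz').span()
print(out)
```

The backreference `\1` re-matches whatever the first group consumed, character for character.
`re.search` scans for the first position where the pattern succeeds.
The match spans [9:14] → 'dz=dz'.
Captured: group 1 = 'dz'.

(9, 14)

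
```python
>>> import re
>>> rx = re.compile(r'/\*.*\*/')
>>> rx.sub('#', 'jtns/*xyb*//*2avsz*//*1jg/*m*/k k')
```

'jtns#k k'

`sub` substitutes '#' at each match site.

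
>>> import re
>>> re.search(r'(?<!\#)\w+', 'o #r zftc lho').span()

The negative lookahead/lookbehind blocks any match where the forbidden context is present.
The match spans [0:1] → 'o'.

(0, 1)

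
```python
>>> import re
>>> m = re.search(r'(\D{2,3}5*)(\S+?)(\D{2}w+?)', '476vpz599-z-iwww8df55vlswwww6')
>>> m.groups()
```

('vpz5', '99-z', '-iw')

This matches 2 to 3 of a non-digit, then zero or more of the literal '5' (captured); then one or more of a non-whitespace character (lazy) (captured); then exactly 2 of a non-digit, then one or more of the literal 'w' (lazy) (captured).
A `+?`/`*?`/`{m,n}?` starts at its minimum and grows only as far as needed for what follows to match.
Unlike `match`, `search` isn't anchored — it looks for the pattern anywhere in the string.
The match spans [3:14] → 'vpz599-z-iw'.
Captured: group 1 = 'vpz5', group 2 = '99-z', group 3 = '-iw'.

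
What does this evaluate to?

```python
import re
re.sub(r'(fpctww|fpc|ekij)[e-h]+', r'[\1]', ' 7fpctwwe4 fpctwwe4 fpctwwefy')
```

Matches: at [2:9] → 'fpctwwe'; at [11:18] → 'fpctwwe'; at [20:28] → 'fpctwwef'.
Each match is replaced using the text its own group 1 captured.

' 7[fpctww]4 [fpctww]4 [fpctww]y'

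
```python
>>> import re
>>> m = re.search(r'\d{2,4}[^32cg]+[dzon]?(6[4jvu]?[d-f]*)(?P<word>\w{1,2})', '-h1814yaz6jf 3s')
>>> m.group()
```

'1814yaz6jf'

The match spans [2:12] → '1814yaz6jf'.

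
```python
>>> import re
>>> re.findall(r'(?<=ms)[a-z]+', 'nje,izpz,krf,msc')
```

['c']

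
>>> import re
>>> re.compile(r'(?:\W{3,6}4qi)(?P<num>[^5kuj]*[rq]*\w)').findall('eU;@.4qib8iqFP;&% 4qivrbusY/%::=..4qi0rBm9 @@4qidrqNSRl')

['b8iqFP;&% 4qivrbu', '0rBm9 @@4qidrqNSRl']

This matches 3 to 6 of a non-word character, then the literal '4qi' (non-capturing group); then zero or more of any character except [5kuj], then zero or more of one of [rq], then a word character (captured as 'num').
Scanning left to right: at [2:25] match ';@.4qib8iqFP;&% 4qivrbu', group 1 = 'b8iqFP;&% 4qivrbu'; at [28:55] match '%::=..4qi0rBm9 @@4qidrqNSRl', group 1 = '0rBm9 @@4qidrqNSRl'.
Because there's exactly one group, `findall` drops the full match and keeps group 1 from each hit.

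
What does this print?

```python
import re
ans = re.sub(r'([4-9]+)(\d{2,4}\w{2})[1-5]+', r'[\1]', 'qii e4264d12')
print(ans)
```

qii e[4]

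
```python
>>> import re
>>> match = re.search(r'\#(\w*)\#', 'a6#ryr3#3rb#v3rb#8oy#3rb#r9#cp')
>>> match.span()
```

(2, 8)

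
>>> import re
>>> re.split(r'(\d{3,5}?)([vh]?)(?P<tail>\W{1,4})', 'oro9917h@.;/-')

['oro', '9917', 'h', '@.;/', '-']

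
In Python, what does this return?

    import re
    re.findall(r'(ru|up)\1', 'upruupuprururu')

['up', 'ru']

The backreference `\1` re-matches whatever the first group consumed, character for character.
Scanning left to right: at [4:8] match 'upup', group 1 = 'up'; at [8:12] match 'ruru', group 1 = 'ru'.
Because there's exactly one group, `findall` drops the full match and keeps group 1 from each hit.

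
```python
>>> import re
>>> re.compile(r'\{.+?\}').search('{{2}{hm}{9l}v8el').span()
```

With the lazy modifier that quantifier settles for the fewest repetitions that let the rest of the pattern succeed (the atoms after it are unaffected and can still be greedy).
`re.search` tries every starting position until one works.
The match spans [0:4] → '{{2}'.

(0, 4)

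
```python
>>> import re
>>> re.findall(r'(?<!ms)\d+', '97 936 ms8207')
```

The negative lookahead/lookbehind blocks any match where the forbidden context is present.
Walking the string: at [0:2] → '97'; at [3:6] → '936'; at [10:13] → '207'.
No capturing groups, so `findall` returns the 3 full match strings.

['97', '936', '207']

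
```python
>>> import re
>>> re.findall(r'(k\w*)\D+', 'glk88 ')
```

['k88']

The pattern matches the literal 'k', then zero or more of a word character (captured); then one or more of a non-digit.
Because there's exactly one group, `findall` drops the full match and keeps group 1 from the one hit.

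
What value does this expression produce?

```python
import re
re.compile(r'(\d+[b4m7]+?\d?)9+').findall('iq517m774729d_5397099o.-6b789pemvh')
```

The pattern matches one or more of a digit, then one or more of one of [b4m7] (lazy), then optionally a digit (captured); then one or more of a literal '9'.
Walking the string: at [2:12] match '517m774729', group 1 = '517m77472'; at [14:21] match '5397099', group 1 = '53970'; at [24:29] match '6b789', group 1 = '6b78'.
Because there's exactly one group, `findall` drops the full match and keeps group 1 from each hit.

['517m77472', '53970', '6b78']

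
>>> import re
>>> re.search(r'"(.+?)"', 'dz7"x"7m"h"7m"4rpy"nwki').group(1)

The match spans [3:6] → '"x"'.
Captured: group 1 = 'x'.

'x'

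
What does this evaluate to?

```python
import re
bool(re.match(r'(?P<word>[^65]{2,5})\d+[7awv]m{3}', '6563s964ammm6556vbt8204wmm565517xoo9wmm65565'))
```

False

`re.match` only tries the pattern at the start of the string.
Here position 0 doesn't satisfy it, so the call returns None, and `bool(None)` is False.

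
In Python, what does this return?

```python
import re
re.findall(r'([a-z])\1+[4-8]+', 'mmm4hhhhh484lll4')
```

['m', 'h', 'l']

`\1` is not a pattern — it's the concrete string captured by group 1, re-applied verbatim.
With a single group, `findall` returns only what that group captured — 3 items.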